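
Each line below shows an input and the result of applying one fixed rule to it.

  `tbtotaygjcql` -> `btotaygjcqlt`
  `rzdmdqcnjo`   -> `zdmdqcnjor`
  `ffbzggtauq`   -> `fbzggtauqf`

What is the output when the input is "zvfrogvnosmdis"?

vfrogvnosmdisz

Each output is the input with this applied: move the first character to the end.
"zvfrogvnosmdis" → "vfrogvnosmdisz".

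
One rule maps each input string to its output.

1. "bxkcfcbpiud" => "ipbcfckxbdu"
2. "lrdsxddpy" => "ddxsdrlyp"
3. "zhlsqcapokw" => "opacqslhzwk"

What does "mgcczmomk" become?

The pattern: reverse the string, then move the first 2 characters to the end (rotate left by 2).
For "mgcczmomk", step one produces "kmomzccgm"; step two turns that into "omzccgmkm".

omzccgmkm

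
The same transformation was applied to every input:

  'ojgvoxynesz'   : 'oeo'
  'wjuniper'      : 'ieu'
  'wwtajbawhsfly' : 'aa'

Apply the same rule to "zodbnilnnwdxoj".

ioo

The pattern: move the first 3 characters to the end (rotate left by 3), then keep only the vowels.
Applying both steps to "zodbnilnnwdxoj": "bnilnnwdxojzod", then "ioo".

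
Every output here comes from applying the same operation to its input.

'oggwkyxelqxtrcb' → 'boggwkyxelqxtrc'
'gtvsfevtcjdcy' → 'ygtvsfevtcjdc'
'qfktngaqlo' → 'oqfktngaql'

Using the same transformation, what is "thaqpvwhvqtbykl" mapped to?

lthaqpvwhvqtbyk

Looking at the pairs, the operation is to move the last character to the front.
For "thaqpvwhvqtbykl" the result is "lthaqpvwhvqtbyk".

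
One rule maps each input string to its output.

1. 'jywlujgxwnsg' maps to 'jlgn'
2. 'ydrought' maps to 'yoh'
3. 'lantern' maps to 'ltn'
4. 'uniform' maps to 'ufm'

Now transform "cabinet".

cit

In each case the input is transformed by: keep one character in every 3, starting at position 1 (positions 1st, 4th, 7th, ...).
So "cabinet" becomes "cit".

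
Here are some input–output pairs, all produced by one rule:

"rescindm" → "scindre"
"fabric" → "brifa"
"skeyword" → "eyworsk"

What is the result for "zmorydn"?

Looking at the pairs, the operation is to delete the last character, then move the first 2 characters to the end (rotate left by 2).
"zmorydn" → "zmoryd" → "orydzm".
(Check on "skeyword": → "skeywor" → "eyworsk" ✓)

orydzm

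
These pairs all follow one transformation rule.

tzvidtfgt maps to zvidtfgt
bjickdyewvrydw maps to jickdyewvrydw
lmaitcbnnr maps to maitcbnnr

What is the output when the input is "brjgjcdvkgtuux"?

rjgjcdvkgtuux

In each case the input is transformed by: delete the first character.
For "brjgjcdvkgtuux" the result is "rjgjcdvkgtuux".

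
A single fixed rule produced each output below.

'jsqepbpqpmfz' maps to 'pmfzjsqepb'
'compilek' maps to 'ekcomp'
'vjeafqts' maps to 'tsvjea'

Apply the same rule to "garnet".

The transformation: swap the front and back halves of the string, then delete the first 2 characters.
Starting from "garnet": after the first operation, "netgar"; after the second, "tgar".

tgar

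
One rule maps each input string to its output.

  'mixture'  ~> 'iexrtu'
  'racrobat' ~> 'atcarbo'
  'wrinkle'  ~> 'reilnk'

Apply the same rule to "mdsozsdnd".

Each output is the input with this applied: delete the first character, then take characters alternately from the front and the back (1st, last, 2nd, 2nd-last, ...).
For "mdsozsdnd" the result is "ddsnodzs".

ddsnodzs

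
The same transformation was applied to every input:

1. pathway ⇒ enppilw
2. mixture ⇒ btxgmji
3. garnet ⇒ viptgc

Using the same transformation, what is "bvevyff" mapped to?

The pattern: shift every letter 11 places backward in the alphabet (wrapping around), then take characters alternately from the front and the back (1st, last, 2nd, 2nd-last, ...).
Working it through for "bvevyff": intermediate "qktknuu", final "qukutnk".

qukutnk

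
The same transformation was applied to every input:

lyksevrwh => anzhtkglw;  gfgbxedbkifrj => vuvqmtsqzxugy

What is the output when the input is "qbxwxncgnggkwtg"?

The rule is to shift every letter 11 places backward in the alphabet (wrapping around).
Applying that to "qbxwxncgnggkwtg" gives "fqmlmcrvcvvzliv".

fqmlmcrvcvvzliv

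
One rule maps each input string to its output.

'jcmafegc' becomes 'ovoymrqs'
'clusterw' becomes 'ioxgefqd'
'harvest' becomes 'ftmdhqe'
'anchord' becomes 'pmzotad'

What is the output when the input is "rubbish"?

tdgnnue

The rule is to move the last character to the front, then shift every letter 12 places forward in the alphabet (wrapping around).
For "rubbish", step one produces "hrubbis"; step two turns that into "tdgnnue".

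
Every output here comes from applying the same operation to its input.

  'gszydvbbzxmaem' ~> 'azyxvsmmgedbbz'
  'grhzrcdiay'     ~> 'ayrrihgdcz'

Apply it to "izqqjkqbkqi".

The pattern: sort the characters into reverse alphabetical order, then swap the first and last characters.
"izqqjkqbkqi" → "zqqqqkkjiib" → "bqqqqkkjiiz".

bqqqqkkjiiz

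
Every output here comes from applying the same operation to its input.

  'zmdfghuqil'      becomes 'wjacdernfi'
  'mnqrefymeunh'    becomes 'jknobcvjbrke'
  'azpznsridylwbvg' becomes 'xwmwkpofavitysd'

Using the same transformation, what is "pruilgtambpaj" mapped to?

What's happening: shift every letter 3 places backward in the alphabet (wrapping around).
On "pruilgtambpaj" that produces "morfidqxjymxg".

morfidqxjymxg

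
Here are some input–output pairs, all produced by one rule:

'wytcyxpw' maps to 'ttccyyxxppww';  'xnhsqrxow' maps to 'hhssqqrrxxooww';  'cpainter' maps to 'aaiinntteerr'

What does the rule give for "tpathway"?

aatthhwwaayy

Rule — delete the first 2 characters, then double every character.
"tpathway" → "athway" → "aatthhwwaayy".
(Check on "xnhsqrxow": → "hsqrxow" → "hhssqqrrxxooww" ✓)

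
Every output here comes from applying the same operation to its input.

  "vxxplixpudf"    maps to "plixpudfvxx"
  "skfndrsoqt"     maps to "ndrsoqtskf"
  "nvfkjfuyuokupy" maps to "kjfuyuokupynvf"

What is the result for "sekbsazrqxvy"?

bsazrqxvysek

The transformation: move the first 3 characters to the end (rotate left by 3).
For "sekbsazrqxvy" the result is "bsazrqxvysek".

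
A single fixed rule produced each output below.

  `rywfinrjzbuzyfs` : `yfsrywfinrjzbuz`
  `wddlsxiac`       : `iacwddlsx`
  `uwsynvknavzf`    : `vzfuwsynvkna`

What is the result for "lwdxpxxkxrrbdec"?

declwdxpxxkxrrb

What's happening: move the last 3 characters to the front (rotate right by 3).
Doing the same to "lwdxpxxkxrrbdec": "declwdxpxxkxrrb".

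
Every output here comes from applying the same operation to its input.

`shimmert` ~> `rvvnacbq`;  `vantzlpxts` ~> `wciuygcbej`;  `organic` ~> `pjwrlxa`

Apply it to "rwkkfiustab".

The pattern: shift every letter 9 places forward in the alphabet (wrapping around), then move the first 2 characters to the end (rotate left by 2).
Starting from "rwkkfiustab": after the first operation, "afttordbcjk"; after the second, "ttordbcjkaf".

ttordbcjkaf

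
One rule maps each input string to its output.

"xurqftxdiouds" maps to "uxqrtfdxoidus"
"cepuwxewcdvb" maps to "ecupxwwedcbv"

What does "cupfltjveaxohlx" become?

ucfptlvjaeoxlhx

Rule — swap each adjacent pair of characters (1↔2, 3↔4, ...).
Applying that to "cupfltjveaxohlx" gives "ucfptlvjaeoxlhx".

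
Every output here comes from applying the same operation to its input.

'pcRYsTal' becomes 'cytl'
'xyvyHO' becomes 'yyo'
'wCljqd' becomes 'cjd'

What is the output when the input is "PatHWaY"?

aha

In each case the input is transformed by: keep every other character starting from the second (positions 2nd, 4th, 6th, ...), then convert every letter to lowercase.
"PatHWaY" → "aHa" → "aha".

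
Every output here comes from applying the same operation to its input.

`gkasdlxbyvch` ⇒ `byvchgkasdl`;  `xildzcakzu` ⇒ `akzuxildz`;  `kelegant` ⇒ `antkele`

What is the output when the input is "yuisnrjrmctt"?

rmcttyuisnr

Looking at the pairs, the operation is to swap the front and back halves of the string, then delete the first character.
On "yuisnrjrmctt": the first step gives "jrmcttyuisnr", and the second then gives "rmcttyuisnr".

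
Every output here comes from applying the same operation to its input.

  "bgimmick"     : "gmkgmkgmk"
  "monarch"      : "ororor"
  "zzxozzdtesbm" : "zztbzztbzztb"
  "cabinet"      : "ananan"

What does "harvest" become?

aeaeae

Each output is the input with this applied: keep one character in every 3, starting at position 2 (positions 2nd, 5th, 8th, ...), then write the whole string 3 times in a row.
For "harvest", step one produces "ae"; step two turns that into "aeaeae".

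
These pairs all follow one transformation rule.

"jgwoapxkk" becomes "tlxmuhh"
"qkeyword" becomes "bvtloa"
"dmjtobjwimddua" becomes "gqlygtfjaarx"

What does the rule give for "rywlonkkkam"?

tilkhhhxj

What's happening: delete the first 2 characters, then shift every letter 3 places backward in the alphabet (wrapping around).
"rywlonkkkam" → "wlonkkkam" → "tilkhhhxj".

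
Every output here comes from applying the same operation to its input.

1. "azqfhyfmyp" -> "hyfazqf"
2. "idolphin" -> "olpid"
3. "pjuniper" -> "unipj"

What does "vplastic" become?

The transformation: delete the last 3 characters, then move the last 3 characters to the front (rotate right by 3).
Starting from "vplastic": after the first operation, "vplas"; after the second, "lasvp".

lasvp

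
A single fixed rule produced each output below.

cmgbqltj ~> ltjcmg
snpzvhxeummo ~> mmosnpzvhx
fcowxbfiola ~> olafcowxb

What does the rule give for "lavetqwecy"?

ecylavet

Each output is the input with this applied: move the last 3 characters to the front (rotate right by 3), then delete the last 2 characters.
On "lavetqwecy": the first step gives "ecylavetqw", and the second then gives "ecylavet".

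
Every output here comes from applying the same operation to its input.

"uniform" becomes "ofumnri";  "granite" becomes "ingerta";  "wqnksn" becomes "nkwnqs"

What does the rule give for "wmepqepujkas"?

Rule — take characters alternately from the front and the back (1st, last, 2nd, 2nd-last, ...), then move the last 2 characters to the front (rotate right by 2).
For "wmepqepujkas" the result is "epwsmaekpjqu".

epwsmaekpjqu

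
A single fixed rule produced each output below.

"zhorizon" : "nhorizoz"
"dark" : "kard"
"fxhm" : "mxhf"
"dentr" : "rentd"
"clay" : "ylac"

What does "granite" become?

eranitg

The rule is to swap the first and last characters.
So "granite" becomes "eranitg".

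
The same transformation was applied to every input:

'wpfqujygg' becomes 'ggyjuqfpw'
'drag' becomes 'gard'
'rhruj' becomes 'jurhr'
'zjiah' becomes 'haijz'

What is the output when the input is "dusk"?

The rule is to reverse the string.
"dusk" → "ksud".

ksud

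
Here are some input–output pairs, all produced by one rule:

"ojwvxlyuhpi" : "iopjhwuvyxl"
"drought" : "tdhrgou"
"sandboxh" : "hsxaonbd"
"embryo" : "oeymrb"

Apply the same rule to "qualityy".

yqyutail

The rule is to take characters alternately from the front and the back (1st, last, 2nd, 2nd-last, ...), then swap each adjacent pair of characters (1↔2, 3↔4, ...).
"qualityy" → "qyuyatli" → "yqyutail".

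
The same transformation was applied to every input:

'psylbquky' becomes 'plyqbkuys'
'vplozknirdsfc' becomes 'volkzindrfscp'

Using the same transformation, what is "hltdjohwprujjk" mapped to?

What's happening: swap each adjacent pair of characters (1↔2, 3↔4, ...), then move the first character to the end.
Applying that to "hltdjohwprujjk" gives "hdtojwhrpjukjl".

hdtojwhrpjukjl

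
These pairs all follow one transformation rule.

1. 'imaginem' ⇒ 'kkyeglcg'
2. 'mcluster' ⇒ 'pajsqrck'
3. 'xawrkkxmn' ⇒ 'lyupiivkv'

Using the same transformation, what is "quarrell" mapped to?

jsyppcjo

Rule — shift every letter 2 places backward in the alphabet (wrapping around), then swap the first and last characters.
On "quarrell": the first step gives "osyppcjj", and the second then gives "jsyppcjo".
(Check on "imaginem": → "gkyeglck" → "kkyeglcg" ✓)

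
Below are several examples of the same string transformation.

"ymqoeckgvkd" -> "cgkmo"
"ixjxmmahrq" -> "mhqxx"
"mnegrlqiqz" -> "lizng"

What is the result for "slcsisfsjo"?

ssols

The transformation: keep every other character starting from the second (positions 2nd, 4th, 6th, ...), then move the last 3 characters to the front (rotate right by 3).
"slcsisfsjo" → "ssols".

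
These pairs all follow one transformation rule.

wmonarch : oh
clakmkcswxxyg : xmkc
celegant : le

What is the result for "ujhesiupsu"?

uph

Looking at the pairs, the operation is to sort the characters into reverse alphabetical order, then keep one character in every 3, starting at position 3 (positions 3rd, 6th, 9th, ...).
On "ujhesiupsu" that produces "uph".
(Check on "wmonarch": → "wronmhca" → "oh" ✓)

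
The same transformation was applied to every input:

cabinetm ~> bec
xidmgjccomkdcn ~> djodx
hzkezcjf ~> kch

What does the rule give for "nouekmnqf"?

The rule is to move the first character to the end, then keep one character in every 3, starting at position 2 (positions 2nd, 5th, 8th, ...).
Starting from "nouekmnqf": after the first operation, "ouekmnqfn"; after the second, "umf".
(Check on "xidmgjccomkdcn": → "idmgjccomkdcnx" → "djodx" ✓)

umf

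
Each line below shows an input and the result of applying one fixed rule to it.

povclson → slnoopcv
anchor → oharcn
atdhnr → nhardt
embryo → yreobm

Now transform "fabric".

irfcba

The rule is to swap the front and back halves of the string, then swap each adjacent pair of characters (1↔2, 3↔4, ...).
"fabric" → "ricfab" → "irfcba".
(Check on "atdhnr": → "hnratd" → "nhardt" ✓)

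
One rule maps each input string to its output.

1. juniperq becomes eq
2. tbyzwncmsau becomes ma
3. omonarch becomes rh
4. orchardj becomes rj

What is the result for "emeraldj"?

lj

In each case the input is transformed by: keep every other character starting from the second (positions 2nd, 4th, 6th, ...), then keep only the last 2 characters.
So "emeraldj" becomes "lj".
(Check on "omonarch": → "mnrh" → "rh" ✓)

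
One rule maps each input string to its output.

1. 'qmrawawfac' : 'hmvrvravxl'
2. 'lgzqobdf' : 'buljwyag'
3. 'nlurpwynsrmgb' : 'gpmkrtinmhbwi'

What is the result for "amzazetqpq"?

The rule is to move the first character to the end, then shift every letter 5 places backward in the alphabet (wrapping around).
On "amzazetqpq": the first step gives "mzazetqpqa", and the second then gives "huvuzolklv".

huvuzolklv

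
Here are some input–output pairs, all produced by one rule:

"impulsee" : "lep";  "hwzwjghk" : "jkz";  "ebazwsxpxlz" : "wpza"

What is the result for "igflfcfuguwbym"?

Each output is the input with this applied: move the first 3 characters to the end (rotate left by 3), then keep one character in every 3, starting at position 2 (positions 2nd, 5th, 8th, ...).
Applying that to "igflfcfuguwbym" gives "fuwmf".

fuwmf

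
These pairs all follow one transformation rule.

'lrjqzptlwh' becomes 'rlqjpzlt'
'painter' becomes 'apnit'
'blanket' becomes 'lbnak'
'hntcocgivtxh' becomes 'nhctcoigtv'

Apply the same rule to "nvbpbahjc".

The pattern: delete the last 2 characters, then swap each adjacent pair of characters (1↔2, 3↔4, ...).
Working it through for "nvbpbahjc": intermediate "nvbpbah", final "vnpbabh".

vnpbabh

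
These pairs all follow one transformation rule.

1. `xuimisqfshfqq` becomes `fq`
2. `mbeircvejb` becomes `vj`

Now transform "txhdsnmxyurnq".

rq

Rule — keep every other character starting from the first (positions 1st, 3rd, 5th, ...), then keep only the last 2 characters.
Working it through for "txhdsnmxyurnq": intermediate "thsmyrq", final "rq".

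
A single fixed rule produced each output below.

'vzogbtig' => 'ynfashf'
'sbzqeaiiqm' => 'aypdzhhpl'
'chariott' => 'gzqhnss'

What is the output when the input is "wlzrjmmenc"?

The rule is to delete the first character, then shift every letter 1 place backward in the alphabet (wrapping around).
Starting from "wlzrjmmenc": after the first operation, "lzrjmmenc"; after the second, "kyqilldmb".
(Check on "chariott": → "hariott" → "gzqhnss" ✓)

kyqilldmb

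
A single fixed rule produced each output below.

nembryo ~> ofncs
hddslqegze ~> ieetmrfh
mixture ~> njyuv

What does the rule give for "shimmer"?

Each output is the input with this applied: shift every letter 1 place forward in the alphabet (wrapping around), then delete the last 2 characters.
On "shimmer": the first step gives "tijnnfs", and the second then gives "tijnn".

tijnn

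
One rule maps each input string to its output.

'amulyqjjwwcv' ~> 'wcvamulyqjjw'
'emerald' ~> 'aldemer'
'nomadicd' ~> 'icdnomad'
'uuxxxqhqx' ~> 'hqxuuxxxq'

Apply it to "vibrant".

antvibr

Rule — move the last 3 characters to the front (rotate right by 3).
So "vibrant" becomes "antvibr".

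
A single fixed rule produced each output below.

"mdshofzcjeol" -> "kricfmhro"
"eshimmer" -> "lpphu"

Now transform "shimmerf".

pphui

The rule is to shift every letter 3 places forward in the alphabet (wrapping around), then delete the first 3 characters.
For "shimmerf" the result is "pphui".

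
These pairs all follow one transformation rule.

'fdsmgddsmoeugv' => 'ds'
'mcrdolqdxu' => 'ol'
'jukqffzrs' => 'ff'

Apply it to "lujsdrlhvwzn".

The transformation: take characters alternately from the front and the back (1st, last, 2nd, 2nd-last, ...), then keep only the last 2 characters.
Starting from "lujsdrlhvwzn": after the first operation, "lnuzjwsvdhrl"; after the second, "rl".
(Check on "fdsmgddsmoeugv": → "fvdgsumegodmds" → "ds" ✓)

rl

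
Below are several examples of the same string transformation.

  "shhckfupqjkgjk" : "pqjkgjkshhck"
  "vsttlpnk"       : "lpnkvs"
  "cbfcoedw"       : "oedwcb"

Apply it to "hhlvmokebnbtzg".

ebnbtzghhlvm

The rule is to swap the front and back halves of the string, then delete the last 2 characters.
Applying both steps to "hhlvmokebnbtzg": "ebnbtzghhlvmok", then "ebnbtzghhlvm".
(Check on "shhckfupqjkgjk": → "pqjkgjkshhckfu" → "pqjkgjkshhck" ✓)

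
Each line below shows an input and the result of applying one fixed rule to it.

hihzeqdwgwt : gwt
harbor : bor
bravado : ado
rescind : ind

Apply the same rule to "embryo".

ryo

Looking at the pairs, the operation is to keep only the last 3 characters.
Doing the same to "embryo": "ryo".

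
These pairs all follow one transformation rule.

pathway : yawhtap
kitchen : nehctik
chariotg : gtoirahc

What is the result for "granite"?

What's happening: reverse the string.
For "granite" the result is "etinarg".

etinarg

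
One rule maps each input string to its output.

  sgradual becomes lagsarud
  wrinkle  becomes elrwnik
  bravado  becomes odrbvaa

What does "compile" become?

elocpmi

What's happening: move the last 2 characters to the front (rotate right by 2), then swap each adjacent pair of characters (1↔2, 3↔4, ...).
On "compile" that produces "elocpmi".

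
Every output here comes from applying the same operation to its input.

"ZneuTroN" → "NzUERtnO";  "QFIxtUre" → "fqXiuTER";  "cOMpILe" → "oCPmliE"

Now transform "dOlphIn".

oDPLiHN

The rule is to swap each adjacent pair of characters (1↔2, 3↔4, ...), then flip the case of every letter.
Applying both steps to "dOlphIn": "OdplIhn", then "oDPLiHN".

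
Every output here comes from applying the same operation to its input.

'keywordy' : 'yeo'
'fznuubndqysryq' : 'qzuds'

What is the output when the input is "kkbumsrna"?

Each output is the input with this applied: keep one character in every 3, starting at position 2 (positions 2nd, 5th, 8th, ...), then move the last character to the front.
On "kkbumsrna": the first step gives "kmn", and the second then gives "nkm".

nkm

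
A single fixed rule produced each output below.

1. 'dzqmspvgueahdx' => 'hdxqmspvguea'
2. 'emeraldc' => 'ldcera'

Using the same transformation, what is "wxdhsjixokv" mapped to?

okvdhsjix

Looking at the pairs, the operation is to delete the first 2 characters, then move the last 3 characters to the front (rotate right by 3).
"wxdhsjixokv" → "dhsjixokv" → "okvdhsjix".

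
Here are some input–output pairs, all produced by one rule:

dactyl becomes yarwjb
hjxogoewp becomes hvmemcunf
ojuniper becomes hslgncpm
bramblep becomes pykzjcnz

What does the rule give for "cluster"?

The rule is to move the first character to the end, then shift every letter 2 places backward in the alphabet (wrapping around).
Working it through for "cluster": intermediate "lusterc", final "jsqrcpa".

jsqrcpa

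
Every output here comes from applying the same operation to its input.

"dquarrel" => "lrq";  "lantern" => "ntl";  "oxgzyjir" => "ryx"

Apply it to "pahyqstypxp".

Rule — reverse the string, then keep one character in every 3, starting at position 1 (positions 1st, 4th, 7th, ...).
On "pahyqstypxp": the first step gives "pxpytsqyhap", and the second then gives "pyqa".

pyqa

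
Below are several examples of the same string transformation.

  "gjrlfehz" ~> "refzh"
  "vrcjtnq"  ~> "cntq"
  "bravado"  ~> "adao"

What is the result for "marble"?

rel

In each case the input is transformed by: swap each adjacent pair of characters (1↔2, 3↔4, ...), then delete the first 3 characters.
Starting from "marble": after the first operation, "ambrel"; after the second, "rel".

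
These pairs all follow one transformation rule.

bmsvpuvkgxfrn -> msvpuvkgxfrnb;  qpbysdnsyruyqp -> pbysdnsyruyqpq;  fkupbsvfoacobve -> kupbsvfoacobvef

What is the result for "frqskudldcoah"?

rqskudldcoahf

Rule — move the first character to the end.
So "frqskudldcoah" becomes "rqskudldcoahf".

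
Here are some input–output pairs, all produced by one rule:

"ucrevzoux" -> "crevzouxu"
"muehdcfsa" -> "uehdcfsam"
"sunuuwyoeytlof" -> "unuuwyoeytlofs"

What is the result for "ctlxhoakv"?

The pattern: move the first character to the end.
"ctlxhoakv" → "tlxhoakvc".

tlxhoakvc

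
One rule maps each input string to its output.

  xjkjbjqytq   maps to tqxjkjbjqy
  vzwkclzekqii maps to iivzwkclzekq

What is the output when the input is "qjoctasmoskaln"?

The pattern: move the last 2 characters to the front (rotate right by 2).
Doing the same to "qjoctasmoskaln": "lnqjoctasmoska".

lnqjoctasmoska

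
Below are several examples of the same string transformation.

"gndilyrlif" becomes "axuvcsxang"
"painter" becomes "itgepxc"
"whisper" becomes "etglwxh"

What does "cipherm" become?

tgbrxew

Looking at the pairs, the operation is to shift every letter 11 places backward in the alphabet (wrapping around), then move the last 3 characters to the front (rotate right by 3).
Starting from "cipherm": after the first operation, "rxewtgb"; after the second, "tgbrxew".
(Check on "whisper": → "lwxhetg" → "etglwxh" ✓)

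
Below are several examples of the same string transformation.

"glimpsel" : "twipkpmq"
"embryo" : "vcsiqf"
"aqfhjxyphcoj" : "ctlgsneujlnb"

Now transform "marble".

Each output is the input with this applied: shift every letter 4 places forward in the alphabet (wrapping around), then swap the front and back halves of the string.
For "marble", step one produces "qevfpi"; step two turns that into "fpiqev".

fpiqev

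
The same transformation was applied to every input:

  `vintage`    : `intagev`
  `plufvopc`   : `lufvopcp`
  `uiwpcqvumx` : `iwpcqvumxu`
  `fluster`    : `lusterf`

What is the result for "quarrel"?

uarrelq

The rule is to move the first character to the end.
So "quarrel" becomes "uarrelq".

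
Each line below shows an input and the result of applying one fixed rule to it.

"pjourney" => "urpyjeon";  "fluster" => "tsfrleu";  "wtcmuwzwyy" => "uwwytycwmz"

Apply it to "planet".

anptle

What's happening: take characters alternately from the front and the back (1st, last, 2nd, 2nd-last, ...), then move the last 2 characters to the front (rotate right by 2).
Starting from "planet": after the first operation, "ptlean"; after the second, "anptle".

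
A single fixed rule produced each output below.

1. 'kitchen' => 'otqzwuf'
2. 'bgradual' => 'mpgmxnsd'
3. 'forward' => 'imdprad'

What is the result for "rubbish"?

nuetdgn

The rule is to shift every letter 12 places forward in the alphabet (wrapping around), then move the first 3 characters to the end (rotate left by 3).
Working it through for "rubbish": intermediate "dgnnuet", final "nuetdgn".
(Check on "kitchen": → "wufotqz" → "otqzwuf" ✓)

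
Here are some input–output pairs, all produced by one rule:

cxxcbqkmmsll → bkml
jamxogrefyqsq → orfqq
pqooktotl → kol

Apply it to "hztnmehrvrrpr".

mhvrr

Rule — delete the first 3 characters, then keep every other character starting from the second (positions 2nd, 4th, 6th, ...).
"hztnmehrvrrpr" → "nmehrvrrpr" → "mhvrr".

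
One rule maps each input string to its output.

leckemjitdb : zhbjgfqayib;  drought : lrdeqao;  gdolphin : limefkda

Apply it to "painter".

The rule is to move the first 2 characters to the end (rotate left by 2), then shift every letter 3 places backward in the alphabet (wrapping around).
For "painter", step one produces "interpa"; step two turns that into "fkqbomx".

fkqbomx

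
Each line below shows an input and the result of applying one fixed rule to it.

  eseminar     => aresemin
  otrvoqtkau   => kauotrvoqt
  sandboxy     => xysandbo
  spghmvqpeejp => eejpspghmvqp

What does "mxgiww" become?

The pattern: swap the front and back halves of the string, then move the first 2 characters to the end (rotate left by 2).
Starting from "mxgiww": after the first operation, "iwwmxg"; after the second, "wmxgiw".

wmxgiw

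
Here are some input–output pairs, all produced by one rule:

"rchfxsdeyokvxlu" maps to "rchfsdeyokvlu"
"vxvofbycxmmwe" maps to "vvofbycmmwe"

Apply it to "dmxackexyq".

dmackeyq

In each case the input is transformed by: remove every "x".
For "dmxackexyq" the result is "dmackeyq".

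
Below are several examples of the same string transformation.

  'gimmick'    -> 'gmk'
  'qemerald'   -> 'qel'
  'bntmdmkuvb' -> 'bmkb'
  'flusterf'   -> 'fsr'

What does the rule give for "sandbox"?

What's happening: keep one character in every 3, starting at position 1 (positions 1st, 4th, 7th, ...).
Doing the same to "sandbox": "sdx".

sdx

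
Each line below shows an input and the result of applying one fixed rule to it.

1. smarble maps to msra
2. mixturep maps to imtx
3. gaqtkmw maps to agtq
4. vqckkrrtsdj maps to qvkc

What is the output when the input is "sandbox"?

asdn

Looking at the pairs, the operation is to swap each adjacent pair of characters (1↔2, 3↔4, ...), then keep only the first 4 characters.
On "sandbox": the first step gives "asdnobx", and the second then gives "asdn".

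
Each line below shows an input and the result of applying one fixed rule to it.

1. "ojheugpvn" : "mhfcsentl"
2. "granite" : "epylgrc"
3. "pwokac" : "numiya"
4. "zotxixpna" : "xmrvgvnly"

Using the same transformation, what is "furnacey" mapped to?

dsplyacw

In each case the input is transformed by: shift every letter 2 places backward in the alphabet (wrapping around).
"furnacey" → "dsplyacw".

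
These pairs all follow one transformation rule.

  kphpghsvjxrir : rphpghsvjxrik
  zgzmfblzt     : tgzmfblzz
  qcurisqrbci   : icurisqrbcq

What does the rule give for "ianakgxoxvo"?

oanakgxoxvi

Each output is the input with this applied: swap the first and last characters.
Doing the same to "ianakgxoxvo": "oanakgxoxvi".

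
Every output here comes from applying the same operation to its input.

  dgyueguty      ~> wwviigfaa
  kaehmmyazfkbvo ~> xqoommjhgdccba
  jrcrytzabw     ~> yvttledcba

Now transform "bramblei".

Each output is the input with this applied: shift every letter 2 places forward in the alphabet (wrapping around), then sort the characters into reverse alphabetical order.
Applying that to "bramblei" gives "tonkgddc".

tonkgddc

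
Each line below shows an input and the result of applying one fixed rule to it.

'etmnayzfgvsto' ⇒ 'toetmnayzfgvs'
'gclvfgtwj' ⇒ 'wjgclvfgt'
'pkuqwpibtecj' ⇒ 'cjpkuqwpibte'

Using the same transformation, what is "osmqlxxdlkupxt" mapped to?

xtosmqlxxdlkup

Each output is the input with this applied: move the last 2 characters to the front (rotate right by 2).
"osmqlxxdlkupxt" → "xtosmqlxxdlkup".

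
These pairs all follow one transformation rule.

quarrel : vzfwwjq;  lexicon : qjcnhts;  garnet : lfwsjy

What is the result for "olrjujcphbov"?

tqwozohumgta

The rule is to shift every letter 5 places forward in the alphabet (wrapping around).
On "olrjujcphbov" that produces "tqwozohumgta".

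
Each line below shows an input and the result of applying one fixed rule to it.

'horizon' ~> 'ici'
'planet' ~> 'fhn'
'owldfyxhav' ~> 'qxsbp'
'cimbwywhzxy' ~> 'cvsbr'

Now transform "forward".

What's happening: shift every letter 6 places backward in the alphabet (wrapping around), then keep every other character starting from the second (positions 2nd, 4th, 6th, ...).
Starting from "forward": after the first operation, "zilqulx"; after the second, "iql".
(Check on "owldfyxhav": → "iqfxzsrbup" → "qxsbp" ✓)

iql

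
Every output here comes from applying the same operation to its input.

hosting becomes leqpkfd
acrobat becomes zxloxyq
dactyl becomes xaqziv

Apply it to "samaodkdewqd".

xpxjalahtban

Rule — swap each adjacent pair of characters (1↔2, 3↔4, ...), then shift every letter 3 places backward in the alphabet (wrapping around).
On "samaodkdewqd" that produces "xpxjalahtban".
(Check on "dactyl": → "adtcly" → "xaqziv" ✓)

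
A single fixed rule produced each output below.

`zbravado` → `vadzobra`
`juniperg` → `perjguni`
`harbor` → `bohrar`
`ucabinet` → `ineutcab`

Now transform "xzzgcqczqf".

qczqxfzzgc

Rule — swap the first and last characters, then swap the front and back halves of the string.
Applying both steps to "xzzgcqczqf": "fzzgcqczqx", then "qczqxfzzgc".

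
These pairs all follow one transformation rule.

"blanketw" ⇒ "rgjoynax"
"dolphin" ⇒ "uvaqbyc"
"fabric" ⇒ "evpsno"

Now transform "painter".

Each output is the input with this applied: move the last 3 characters to the front (rotate right by 3), then shift every letter 13 places forward in the alphabet (wrapping around) — i.e. ROT13.
On "painter": the first step gives "terpain", and the second then gives "grecnva".

grecnva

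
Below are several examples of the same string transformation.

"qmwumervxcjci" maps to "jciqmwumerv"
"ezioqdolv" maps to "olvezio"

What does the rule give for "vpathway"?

wayvpa

Rule — move the last 3 characters to the front (rotate right by 3), then delete the last 2 characters.
"vpathway" → "wayvpath" → "wayvpa".
(Check on "qmwumervxcjci": → "jciqmwumervxc" → "jciqmwumerv" ✓)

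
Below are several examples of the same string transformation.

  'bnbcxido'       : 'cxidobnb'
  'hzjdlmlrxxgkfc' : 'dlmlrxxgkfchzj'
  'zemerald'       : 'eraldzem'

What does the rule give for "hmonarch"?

What's happening: move the first 3 characters to the end (rotate left by 3).
Applying that to "hmonarch" gives "narchhmo".

narchhmo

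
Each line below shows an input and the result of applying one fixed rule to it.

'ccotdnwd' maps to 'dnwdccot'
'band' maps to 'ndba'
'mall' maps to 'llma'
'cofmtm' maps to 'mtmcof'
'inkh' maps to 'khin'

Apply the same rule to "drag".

The rule is to swap the front and back halves of the string.
On "drag" that produces "agdr".

agdr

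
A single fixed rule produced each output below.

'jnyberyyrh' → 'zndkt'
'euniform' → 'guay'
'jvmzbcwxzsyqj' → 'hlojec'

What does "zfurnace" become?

The rule is to shift every letter 12 places forward in the alphabet (wrapping around), then keep every other character starting from the second (positions 2nd, 4th, 6th, ...).
Starting from "zfurnace": after the first operation, "lrgdzmoq"; after the second, "rdmq".

rdmq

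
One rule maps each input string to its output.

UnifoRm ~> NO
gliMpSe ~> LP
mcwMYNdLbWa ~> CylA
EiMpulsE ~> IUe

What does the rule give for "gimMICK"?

Ii

What's happening: flip the case of every letter, then keep one character in every 3, starting at position 2 (positions 2nd, 5th, 8th, ...).
For "gimMICK", step one produces "GIMmick"; step two turns that into "Ii".
(Check on "gliMpSe": → "GLImPsE" → "LP" ✓)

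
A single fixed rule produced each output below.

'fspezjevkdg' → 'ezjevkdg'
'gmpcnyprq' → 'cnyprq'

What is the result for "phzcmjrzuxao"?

cmjrzuxao

Each output is the input with this applied: delete the first 3 characters.
"phzcmjrzuxao" → "cmjrzuxao".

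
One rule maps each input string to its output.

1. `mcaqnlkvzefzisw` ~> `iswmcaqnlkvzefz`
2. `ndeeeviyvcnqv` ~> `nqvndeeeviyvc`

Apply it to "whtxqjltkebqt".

Rule — move the last 3 characters to the front (rotate right by 3).
Doing the same to "whtxqjltkebqt": "bqtwhtxqjltke".

bqtwhtxqjltke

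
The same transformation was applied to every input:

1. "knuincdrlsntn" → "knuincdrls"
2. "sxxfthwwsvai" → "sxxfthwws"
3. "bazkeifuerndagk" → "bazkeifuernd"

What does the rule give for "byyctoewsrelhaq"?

byyctoewsrel

Each output is the input with this applied: delete the last 3 characters.
"byyctoewsrelhaq" → "byyctoewsrel".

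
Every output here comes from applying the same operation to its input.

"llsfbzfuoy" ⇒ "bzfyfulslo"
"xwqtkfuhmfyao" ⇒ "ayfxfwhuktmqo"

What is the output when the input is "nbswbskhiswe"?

In each case the input is transformed by: sort the characters into alphabetical order, then take characters alternately from the front and the back (1st, last, 2nd, 2nd-last, ...).
So "nbswbskhiswe" becomes "bwbweshsiskn".

bwbweshsiskn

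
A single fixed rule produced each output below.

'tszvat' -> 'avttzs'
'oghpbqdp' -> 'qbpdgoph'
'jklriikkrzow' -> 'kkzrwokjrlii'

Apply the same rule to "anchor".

Each output is the input with this applied: swap the front and back halves of the string, then swap each adjacent pair of characters (1↔2, 3↔4, ...).
Applying both steps to "anchor": "horanc", then "oharcn".

oharcn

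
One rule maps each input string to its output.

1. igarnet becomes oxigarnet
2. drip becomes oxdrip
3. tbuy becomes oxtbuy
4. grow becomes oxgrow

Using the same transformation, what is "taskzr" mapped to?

oxtaskzr

In each case the input is transformed by: prepend "ox".
"taskzr" → "oxtaskzr".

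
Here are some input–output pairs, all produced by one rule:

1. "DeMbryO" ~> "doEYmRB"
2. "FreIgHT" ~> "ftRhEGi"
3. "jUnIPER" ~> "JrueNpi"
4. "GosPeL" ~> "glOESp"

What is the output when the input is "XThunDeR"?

What's happening: flip the case of every letter, then take characters alternately from the front and the back (1st, last, 2nd, 2nd-last, ...).
Applying both steps to "XThunDeR": "xtHUNdEr", then "xrtEHdUN".

xrtEHdUN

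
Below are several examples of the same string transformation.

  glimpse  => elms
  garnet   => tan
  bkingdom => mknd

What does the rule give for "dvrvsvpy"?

The rule is to move the last character to the front, then keep every other character starting from the first (positions 1st, 3rd, 5th, ...).
On "dvrvsvpy": the first step gives "ydvrvsvp", and the second then gives "yvvv".

yvvv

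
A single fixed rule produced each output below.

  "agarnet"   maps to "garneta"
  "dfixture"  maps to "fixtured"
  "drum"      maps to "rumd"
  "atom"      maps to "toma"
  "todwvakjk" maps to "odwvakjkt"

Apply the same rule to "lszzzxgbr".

szzzxgbrl

The transformation: move the first character to the end.
So "lszzzxgbr" becomes "szzzxgbrl".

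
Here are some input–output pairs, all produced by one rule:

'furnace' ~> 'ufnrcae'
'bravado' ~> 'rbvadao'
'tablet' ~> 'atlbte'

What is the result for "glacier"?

In each case the input is transformed by: swap each adjacent pair of characters (1↔2, 3↔4, ...).
"glacier" → "lgcaeir".

lgcaeir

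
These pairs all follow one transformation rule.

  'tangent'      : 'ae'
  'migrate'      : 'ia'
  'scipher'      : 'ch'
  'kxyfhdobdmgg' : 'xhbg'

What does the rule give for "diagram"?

Rule — keep one character in every 3, starting at position 2 (positions 2nd, 5th, 8th, ...).
"diagram" → "ir".

ir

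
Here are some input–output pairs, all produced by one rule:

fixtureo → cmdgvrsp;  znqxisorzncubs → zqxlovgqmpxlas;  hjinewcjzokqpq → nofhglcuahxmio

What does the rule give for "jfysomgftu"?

The rule is to shift every letter 2 places backward in the alphabet (wrapping around), then move the last 2 characters to the front (rotate right by 2).
Working it through for "jfysomgftu": intermediate "hdwqmkedrs", final "rshdwqmked".

rshdwqmked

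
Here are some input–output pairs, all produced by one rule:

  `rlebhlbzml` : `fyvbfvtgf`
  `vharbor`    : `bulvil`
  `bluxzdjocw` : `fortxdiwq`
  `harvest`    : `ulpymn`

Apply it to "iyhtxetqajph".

Each output is the input with this applied: shift every letter 6 places backward in the alphabet (wrapping around), then delete the first character.
Applying that to "iyhtxetqajph" gives "sbnrynkudjb".

sbnrynkudjb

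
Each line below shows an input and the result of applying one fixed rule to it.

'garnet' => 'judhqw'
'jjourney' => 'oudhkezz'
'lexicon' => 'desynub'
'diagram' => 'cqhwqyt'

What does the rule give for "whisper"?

The transformation: shift every letter 10 places backward in the alphabet (wrapping around), then reverse the string.
Applying both steps to "whisper": "mxyifuh", then "hufiyxm".

hufiyxm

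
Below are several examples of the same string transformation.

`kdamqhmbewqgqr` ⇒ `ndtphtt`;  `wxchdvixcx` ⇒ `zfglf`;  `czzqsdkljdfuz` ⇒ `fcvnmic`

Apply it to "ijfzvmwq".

liyz

What's happening: keep every other character starting from the first (positions 1st, 3rd, 5th, ...), then shift every letter 3 places forward in the alphabet (wrapping around).
For "ijfzvmwq", step one produces "ifvw"; step two turns that into "liyz".
(Check on "kdamqhmbewqgqr": → "kaqmeqq" → "ndtphtt" ✓)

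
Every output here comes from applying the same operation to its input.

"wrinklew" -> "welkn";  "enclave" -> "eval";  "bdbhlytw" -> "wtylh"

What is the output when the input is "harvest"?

tsev

In each case the input is transformed by: reverse the string, then delete the last 3 characters.
Applying both steps to "harvest": "tsevrah", then "tsev".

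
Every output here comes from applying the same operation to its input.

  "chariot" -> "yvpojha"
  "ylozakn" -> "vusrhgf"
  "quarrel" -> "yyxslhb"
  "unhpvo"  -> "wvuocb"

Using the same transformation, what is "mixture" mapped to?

ytpleba

The transformation: shift every letter 7 places forward in the alphabet (wrapping around), then sort the characters into reverse alphabetical order.
On "mixture": the first step gives "tpeabyl", and the second then gives "ytpleba".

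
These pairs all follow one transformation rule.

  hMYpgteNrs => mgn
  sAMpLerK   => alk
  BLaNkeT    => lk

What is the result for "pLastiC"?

lt

Looking at the pairs, the operation is to keep one character in every 3, starting at position 2 (positions 2nd, 5th, 8th, ...), then convert every letter to lowercase.
Applying both steps to "pLastiC": "Lt", then "lt".
(Check on "BLaNkeT": → "Lk" → "lk" ✓)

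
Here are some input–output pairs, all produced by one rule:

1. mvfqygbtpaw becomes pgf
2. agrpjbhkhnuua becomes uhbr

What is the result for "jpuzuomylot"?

lou

The transformation: keep one character in every 3, starting at position 3 (positions 3rd, 6th, 9th, ...), then reverse the string.
On "jpuzuomylot": the first step gives "uol", and the second then gives "lou".
(Check on "mvfqygbtpaw": → "fgp" → "pgf" ✓)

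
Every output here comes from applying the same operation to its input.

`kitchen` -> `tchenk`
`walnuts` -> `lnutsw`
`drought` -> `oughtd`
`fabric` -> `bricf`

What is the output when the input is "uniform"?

iformu

In each case the input is transformed by: move the first character to the end, then delete the first character.
For "uniform", step one produces "niformu"; step two turns that into "iformu".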